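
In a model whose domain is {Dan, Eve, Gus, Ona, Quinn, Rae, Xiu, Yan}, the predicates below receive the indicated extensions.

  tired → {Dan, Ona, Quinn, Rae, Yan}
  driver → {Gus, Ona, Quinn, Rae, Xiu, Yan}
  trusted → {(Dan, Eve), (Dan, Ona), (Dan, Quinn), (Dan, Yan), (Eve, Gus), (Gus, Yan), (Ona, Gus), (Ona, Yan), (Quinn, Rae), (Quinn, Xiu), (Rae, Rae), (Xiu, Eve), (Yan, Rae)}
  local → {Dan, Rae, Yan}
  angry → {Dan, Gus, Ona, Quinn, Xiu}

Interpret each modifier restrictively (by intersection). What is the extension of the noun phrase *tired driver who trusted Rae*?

{Quinn, Rae, Yan}

⟦who trusted Rae⟧ = {x : ⟨x, Rae⟩ ∈ ⟦trusted⟧} = {Quinn, Rae, Yan}
⟦driver⟧ = {Gus, Ona, Quinn, Rae, Xiu, Yan}
… ∩ ⟦who trusted Rae⟧ = {Gus, Ona, Quinn, Rae, Xiu, Yan} ∩ {Quinn, Rae, Yan} = {Quinn, Rae, Yan}
… ∩ ⟦tired⟧ = {Quinn, Rae, Yan} ∩ {Dan, Ona, Quinn, Rae, Yan} = {Quinn, Rae, Yan}
So ⟦tired driver who trusted Rae⟧ = {Quinn, Rae, Yan}.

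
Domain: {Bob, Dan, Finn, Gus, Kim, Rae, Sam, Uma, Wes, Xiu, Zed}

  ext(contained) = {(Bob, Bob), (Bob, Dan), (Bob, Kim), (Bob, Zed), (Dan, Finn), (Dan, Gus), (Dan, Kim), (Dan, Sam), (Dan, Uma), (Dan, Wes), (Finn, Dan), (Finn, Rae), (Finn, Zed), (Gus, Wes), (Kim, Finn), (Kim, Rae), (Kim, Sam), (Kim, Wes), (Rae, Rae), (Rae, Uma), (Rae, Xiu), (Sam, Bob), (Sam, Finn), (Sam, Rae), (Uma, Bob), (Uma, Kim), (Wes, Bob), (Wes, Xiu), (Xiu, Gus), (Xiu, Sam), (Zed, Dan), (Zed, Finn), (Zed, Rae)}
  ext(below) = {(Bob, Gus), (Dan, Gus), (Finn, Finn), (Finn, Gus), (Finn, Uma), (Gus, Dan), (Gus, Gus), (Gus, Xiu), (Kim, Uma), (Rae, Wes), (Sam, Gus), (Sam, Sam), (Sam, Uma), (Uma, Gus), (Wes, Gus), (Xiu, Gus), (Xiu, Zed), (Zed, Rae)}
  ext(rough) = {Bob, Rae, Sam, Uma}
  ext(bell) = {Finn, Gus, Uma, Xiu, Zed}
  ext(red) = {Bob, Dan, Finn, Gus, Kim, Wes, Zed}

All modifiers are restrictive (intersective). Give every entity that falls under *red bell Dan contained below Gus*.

{Finn, Gus}

⟦Dan contained⟧ = {x : ⟨Dan, x⟩ ∈ ⟦contained⟧} = {Finn, Gus, Kim, Sam, Uma, Wes}
⟦below Gus⟧ = {x : ⟨x, Gus⟩ ∈ ⟦below⟧} = {Bob, Dan, Finn, Gus, Sam, Uma, Wes, Xiu}
⟦bell⟧ = {Finn, Gus, Uma, Xiu, Zed}
… ∩ ⟦Dan contained⟧ = {Finn, Gus, Uma, Xiu, Zed} ∩ {Finn, Gus, Kim, Sam, Uma, Wes} = {Finn, Gus, Uma}
… ∩ ⟦below Gus⟧ = {Finn, Gus, Uma} ∩ {Bob, Dan, Finn, Gus, Sam, Uma, Wes, Xiu} = {Finn, Gus, Uma}
… ∩ ⟦red⟧ = {Finn, Gus, Uma} ∩ {Bob, Dan, Finn, Gus, Kim, Wes, Zed} = {Finn, Gus}
So ⟦red bell Dan contained below Gus⟧ = {Finn, Gus}.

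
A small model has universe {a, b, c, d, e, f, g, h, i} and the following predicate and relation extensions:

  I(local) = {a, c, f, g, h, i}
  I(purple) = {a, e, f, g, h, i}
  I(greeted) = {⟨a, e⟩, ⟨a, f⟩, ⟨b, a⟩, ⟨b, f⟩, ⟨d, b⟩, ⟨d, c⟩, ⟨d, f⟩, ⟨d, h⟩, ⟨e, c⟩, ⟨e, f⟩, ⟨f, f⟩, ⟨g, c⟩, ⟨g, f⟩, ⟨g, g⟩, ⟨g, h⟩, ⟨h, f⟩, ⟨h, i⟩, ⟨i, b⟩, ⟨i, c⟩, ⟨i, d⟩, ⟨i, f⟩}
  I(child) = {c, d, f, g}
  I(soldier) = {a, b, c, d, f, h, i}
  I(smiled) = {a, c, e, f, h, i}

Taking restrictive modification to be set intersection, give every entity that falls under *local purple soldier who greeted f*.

{a, f, h, i}

⟦who greeted f⟧ = {x : ⟨x, f⟩ ∈ ⟦greeted⟧} = {a, b, d, e, f, g, h, i}
⟦soldier⟧ = {a, b, c, d, f, h, i}
… ∩ ⟦who greeted f⟧ = {a, b, c, d, f, h, i} ∩ {a, b, d, e, f, g, h, i} = {a, b, d, f, h, i}
… ∩ ⟦local⟧ = {a, b, d, f, h, i} ∩ {a, c, f, g, h, i} = {a, f, h, i}
… ∩ ⟦purple⟧ = {a, f, h, i} ∩ {a, e, f, g, h, i} = {a, f, h, i}
So ⟦local purple soldier who greeted f⟧ = {a, f, h, i}.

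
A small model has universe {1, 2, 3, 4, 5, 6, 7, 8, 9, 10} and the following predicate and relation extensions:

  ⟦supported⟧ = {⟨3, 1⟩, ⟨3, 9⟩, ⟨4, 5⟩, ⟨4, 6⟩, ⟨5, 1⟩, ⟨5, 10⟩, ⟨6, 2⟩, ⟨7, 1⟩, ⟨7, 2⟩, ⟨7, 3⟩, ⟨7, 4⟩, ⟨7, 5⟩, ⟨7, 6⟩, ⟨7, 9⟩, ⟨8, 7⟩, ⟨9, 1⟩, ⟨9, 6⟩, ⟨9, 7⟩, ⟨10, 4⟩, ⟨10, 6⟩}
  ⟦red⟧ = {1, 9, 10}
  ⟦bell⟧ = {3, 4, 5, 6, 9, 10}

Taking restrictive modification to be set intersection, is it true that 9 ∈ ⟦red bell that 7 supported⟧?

⟦that 7 supported⟧ = {x : ⟨7, x⟩ ∈ ⟦supported⟧} = {1, 2, 3, 4, 5, 6, 9}
⟦bell⟧ = {3, 4, 5, 6, 9, 10}
… ∩ ⟦that 7 supported⟧ = {3, 4, 5, 6, 9, 10} ∩ {1, 2, 3, 4, 5, 6, 9} = {3, 4, 5, 6, 9}
… ∩ ⟦red⟧ = {3, 4, 5, 6, 9} ∩ {1, 9, 10} = {9}
⟦red bell that 7 supported⟧ = {9}; 9 ∈ this set.

yes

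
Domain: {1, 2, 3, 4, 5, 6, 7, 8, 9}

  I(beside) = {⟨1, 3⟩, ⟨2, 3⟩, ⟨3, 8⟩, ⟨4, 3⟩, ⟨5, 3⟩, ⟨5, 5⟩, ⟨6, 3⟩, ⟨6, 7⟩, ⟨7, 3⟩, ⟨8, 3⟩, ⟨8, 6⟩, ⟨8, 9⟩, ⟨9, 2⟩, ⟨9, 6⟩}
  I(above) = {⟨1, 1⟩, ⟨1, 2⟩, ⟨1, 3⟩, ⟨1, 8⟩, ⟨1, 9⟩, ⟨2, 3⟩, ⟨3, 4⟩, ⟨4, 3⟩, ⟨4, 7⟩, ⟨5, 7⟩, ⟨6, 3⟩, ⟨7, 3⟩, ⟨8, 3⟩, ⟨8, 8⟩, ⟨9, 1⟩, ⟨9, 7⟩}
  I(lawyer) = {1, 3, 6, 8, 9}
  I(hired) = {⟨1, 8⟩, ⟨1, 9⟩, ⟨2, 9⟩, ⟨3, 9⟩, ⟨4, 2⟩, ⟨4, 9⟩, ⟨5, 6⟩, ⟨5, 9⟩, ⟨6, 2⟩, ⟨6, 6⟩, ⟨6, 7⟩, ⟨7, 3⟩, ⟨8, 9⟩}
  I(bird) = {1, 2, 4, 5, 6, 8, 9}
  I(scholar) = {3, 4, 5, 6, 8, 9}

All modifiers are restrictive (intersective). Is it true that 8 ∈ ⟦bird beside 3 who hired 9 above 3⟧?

yes

⟦beside 3⟧ = {x : ⟨x, 3⟩ ∈ ⟦beside⟧} = {1, 2, 4, 5, 6, 7, 8}
⟦who hired 9⟧ = {x : ⟨x, 9⟩ ∈ ⟦hired⟧} = {1, 2, 3, 4, 5, 8}
⟦above 3⟧ = {x : ⟨x, 3⟩ ∈ ⟦above⟧} = {1, 2, 4, 6, 7, 8}
⟦bird⟧ = {1, 2, 4, 5, 6, 8, 9}
… ∩ ⟦beside 3⟧ = {1, 2, 4, 5, 6, 8, 9} ∩ {1, 2, 4, 5, 6, 7, 8} = {1, 2, 4, 5, 6, 8}
… ∩ ⟦who hired 9⟧ = {1, 2, 4, 5, 6, 8} ∩ {1, 2, 3, 4, 5, 8} = {1, 2, 4, 5, 8}
… ∩ ⟦above 3⟧ = {1, 2, 4, 5, 8} ∩ {1, 2, 4, 6, 7, 8} = {1, 2, 4, 8}
⟦bird beside 3 who hired 9 above 3⟧ = {1, 2, 4, 8}; 8 ∈ this set.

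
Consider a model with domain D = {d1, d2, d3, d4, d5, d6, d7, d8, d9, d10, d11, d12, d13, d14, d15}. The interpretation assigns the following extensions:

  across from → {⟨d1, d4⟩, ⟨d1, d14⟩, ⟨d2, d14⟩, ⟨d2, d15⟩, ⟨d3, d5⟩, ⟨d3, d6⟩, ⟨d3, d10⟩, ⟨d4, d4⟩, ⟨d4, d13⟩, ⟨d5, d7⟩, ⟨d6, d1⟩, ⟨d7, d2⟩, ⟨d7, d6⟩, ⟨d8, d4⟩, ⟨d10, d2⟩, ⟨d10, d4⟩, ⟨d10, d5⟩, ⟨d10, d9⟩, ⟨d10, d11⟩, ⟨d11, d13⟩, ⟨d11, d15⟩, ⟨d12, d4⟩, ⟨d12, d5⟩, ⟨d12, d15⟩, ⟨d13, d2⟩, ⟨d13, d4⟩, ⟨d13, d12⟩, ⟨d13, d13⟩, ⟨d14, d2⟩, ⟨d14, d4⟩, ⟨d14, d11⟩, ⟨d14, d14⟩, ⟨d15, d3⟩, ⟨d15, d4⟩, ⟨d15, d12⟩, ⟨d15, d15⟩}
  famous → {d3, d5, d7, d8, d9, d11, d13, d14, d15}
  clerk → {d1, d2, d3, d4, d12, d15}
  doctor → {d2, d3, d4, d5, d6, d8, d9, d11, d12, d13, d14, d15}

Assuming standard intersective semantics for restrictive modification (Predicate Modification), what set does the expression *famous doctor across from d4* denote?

⟦across from d4⟧ = {x : ⟨x, d4⟩ ∈ ⟦across from⟧} = {d1, d4, d8, d10, d12, d13, d14, d15}
⟦doctor⟧ = {d2, d3, d4, d5, d6, d8, d9, d11, d12, d13, d14, d15}
… ∩ ⟦across from d4⟧ = {d2, d3, d4, d5, d6, d8, d9, d11, d12, d13, d14, d15} ∩ {d1, d4, d8, d10, d12, d13, d14, d15} = {d4, d8, d12, d13, d14, d15}
… ∩ ⟦famous⟧ = {d4, d8, d12, d13, d14, d15} ∩ {d3, d5, d7, d8, d9, d11, d13, d14, d15} = {d8, d13, d14, d15}
So ⟦famous doctor across from d4⟧ = {d8, d13, d14, d15}.

{d8, d13, d14, d15}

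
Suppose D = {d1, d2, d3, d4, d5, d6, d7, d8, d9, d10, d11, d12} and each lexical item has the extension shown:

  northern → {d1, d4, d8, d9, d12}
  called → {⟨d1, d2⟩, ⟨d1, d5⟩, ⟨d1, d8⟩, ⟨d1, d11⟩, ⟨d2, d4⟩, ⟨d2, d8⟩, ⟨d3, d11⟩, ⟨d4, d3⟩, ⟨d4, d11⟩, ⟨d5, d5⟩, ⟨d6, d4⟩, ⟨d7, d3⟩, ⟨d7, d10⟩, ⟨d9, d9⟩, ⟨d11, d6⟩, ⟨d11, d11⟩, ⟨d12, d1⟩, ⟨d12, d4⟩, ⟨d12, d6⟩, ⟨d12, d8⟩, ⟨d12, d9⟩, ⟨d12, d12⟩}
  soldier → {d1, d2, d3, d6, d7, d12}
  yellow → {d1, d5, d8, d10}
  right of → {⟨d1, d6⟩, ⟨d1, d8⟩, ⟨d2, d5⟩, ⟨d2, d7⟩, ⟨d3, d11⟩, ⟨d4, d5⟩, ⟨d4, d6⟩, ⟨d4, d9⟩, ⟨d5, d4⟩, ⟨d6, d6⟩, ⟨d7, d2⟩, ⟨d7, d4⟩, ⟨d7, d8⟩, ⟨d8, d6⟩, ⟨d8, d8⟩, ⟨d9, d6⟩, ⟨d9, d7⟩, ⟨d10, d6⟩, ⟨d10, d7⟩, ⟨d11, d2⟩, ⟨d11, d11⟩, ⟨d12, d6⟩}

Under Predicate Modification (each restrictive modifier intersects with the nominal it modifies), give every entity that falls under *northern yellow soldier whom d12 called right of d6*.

{d1}

⟦whom d12 called⟧ = {x : ⟨d12, x⟩ ∈ ⟦called⟧} = {d1, d4, d6, d8, d9, d12}
⟦right of d6⟧ = {x : ⟨x, d6⟩ ∈ ⟦right of⟧} = {d1, d4, d6, d8, d9, d10, d12}
⟦soldier⟧ = {d1, d2, d3, d6, d7, d12}
… ∩ ⟦whom d12 called⟧ = {d1, d2, d3, d6, d7, d12} ∩ {d1, d4, d6, d8, d9, d12} = {d1, d6, d12}
… ∩ ⟦right of d6⟧ = {d1, d6, d12} ∩ {d1, d4, d6, d8, d9, d10, d12} = {d1, d6, d12}
… ∩ ⟦northern⟧ = {d1, d6, d12} ∩ {d1, d4, d8, d9, d12} = {d1, d12}
… ∩ ⟦yellow⟧ = {d1, d12} ∩ {d1, d5, d8, d10} = {d1}
So ⟦northern yellow soldier whom d12 called right of d6⟧ = {d1}.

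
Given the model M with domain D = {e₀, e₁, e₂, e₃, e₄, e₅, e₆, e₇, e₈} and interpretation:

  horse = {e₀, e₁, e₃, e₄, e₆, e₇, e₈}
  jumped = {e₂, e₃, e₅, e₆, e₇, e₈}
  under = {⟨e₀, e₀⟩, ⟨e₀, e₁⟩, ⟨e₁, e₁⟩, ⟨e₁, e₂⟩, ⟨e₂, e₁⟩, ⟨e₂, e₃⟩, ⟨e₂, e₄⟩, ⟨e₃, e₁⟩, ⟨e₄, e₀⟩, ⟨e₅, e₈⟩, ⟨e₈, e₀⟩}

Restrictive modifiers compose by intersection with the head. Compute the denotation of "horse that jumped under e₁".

⟦that jumped⟧ = ⟦jumped⟧ = {e₂, e₃, e₅, e₆, e₇, e₈}
⟦under e₁⟧ = {x : ⟨x, e₁⟩ ∈ ⟦under⟧} = {e₀, e₁, e₂, e₃}
⟦horse⟧ = {e₀, e₁, e₃, e₄, e₆, e₇, e₈}
… ∩ ⟦that jumped⟧ = {e₀, e₁, e₃, e₄, e₆, e₇, e₈} ∩ {e₂, e₃, e₅, e₆, e₇, e₈} = {e₃, e₆, e₇, e₈}
… ∩ ⟦under e₁⟧ = {e₃, e₆, e₇, e₈} ∩ {e₀, e₁, e₂, e₃} = {e₃}
So ⟦horse that jumped under e₁⟧ = {e₃}.

{e₃}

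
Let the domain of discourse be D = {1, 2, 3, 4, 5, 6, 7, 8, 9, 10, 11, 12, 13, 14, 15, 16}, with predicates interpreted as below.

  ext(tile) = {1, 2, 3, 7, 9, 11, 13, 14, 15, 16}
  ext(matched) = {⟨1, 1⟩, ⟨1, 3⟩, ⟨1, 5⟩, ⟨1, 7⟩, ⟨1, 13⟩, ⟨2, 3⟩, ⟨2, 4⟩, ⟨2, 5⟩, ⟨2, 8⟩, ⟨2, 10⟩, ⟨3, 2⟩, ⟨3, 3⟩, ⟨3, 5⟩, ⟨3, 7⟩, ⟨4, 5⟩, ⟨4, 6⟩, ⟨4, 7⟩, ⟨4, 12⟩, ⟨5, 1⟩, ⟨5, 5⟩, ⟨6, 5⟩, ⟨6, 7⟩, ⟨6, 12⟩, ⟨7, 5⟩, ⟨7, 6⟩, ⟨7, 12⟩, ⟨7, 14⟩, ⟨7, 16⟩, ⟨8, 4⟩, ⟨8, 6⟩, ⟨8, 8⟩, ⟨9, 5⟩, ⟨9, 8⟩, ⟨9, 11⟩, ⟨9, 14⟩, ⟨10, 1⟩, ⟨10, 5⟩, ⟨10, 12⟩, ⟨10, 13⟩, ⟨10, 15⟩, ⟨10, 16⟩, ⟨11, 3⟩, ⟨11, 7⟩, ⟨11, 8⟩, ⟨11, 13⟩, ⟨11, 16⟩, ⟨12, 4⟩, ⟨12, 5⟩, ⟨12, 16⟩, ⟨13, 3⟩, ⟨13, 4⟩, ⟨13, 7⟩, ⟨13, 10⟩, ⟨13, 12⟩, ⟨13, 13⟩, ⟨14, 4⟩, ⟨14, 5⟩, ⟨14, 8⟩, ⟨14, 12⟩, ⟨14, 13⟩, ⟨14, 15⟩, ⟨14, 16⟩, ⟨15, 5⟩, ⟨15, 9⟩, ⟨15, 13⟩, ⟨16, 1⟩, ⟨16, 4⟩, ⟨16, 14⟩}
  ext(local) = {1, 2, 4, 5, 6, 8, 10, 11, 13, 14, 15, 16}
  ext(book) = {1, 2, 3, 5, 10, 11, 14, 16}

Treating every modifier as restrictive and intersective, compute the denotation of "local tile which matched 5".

{1, 2, 14, 15}

⟦which matched 5⟧ = {x : ⟨x, 5⟩ ∈ ⟦matched⟧} = {1, 2, 3, 4, 5, 6, 7, 9, 10, 12, 14, 15}
⟦tile⟧ = {1, 2, 3, 7, 9, 11, 13, 14, 15, 16}
… ∩ ⟦which matched 5⟧ = {1, 2, 3, 7, 9, 11, 13, 14, 15, 16} ∩ {1, 2, 3, 4, 5, 6, 7, 9, 10, 12, 14, 15} = {1, 2, 3, 7, 9, 14, 15}
… ∩ ⟦local⟧ = {1, 2, 3, 7, 9, 14, 15} ∩ {1, 2, 4, 5, 6, 8, 10, 11, 13, 14, 15, 16} = {1, 2, 14, 15}
So ⟦local tile which matched 5⟧ = {1, 2, 14, 15}.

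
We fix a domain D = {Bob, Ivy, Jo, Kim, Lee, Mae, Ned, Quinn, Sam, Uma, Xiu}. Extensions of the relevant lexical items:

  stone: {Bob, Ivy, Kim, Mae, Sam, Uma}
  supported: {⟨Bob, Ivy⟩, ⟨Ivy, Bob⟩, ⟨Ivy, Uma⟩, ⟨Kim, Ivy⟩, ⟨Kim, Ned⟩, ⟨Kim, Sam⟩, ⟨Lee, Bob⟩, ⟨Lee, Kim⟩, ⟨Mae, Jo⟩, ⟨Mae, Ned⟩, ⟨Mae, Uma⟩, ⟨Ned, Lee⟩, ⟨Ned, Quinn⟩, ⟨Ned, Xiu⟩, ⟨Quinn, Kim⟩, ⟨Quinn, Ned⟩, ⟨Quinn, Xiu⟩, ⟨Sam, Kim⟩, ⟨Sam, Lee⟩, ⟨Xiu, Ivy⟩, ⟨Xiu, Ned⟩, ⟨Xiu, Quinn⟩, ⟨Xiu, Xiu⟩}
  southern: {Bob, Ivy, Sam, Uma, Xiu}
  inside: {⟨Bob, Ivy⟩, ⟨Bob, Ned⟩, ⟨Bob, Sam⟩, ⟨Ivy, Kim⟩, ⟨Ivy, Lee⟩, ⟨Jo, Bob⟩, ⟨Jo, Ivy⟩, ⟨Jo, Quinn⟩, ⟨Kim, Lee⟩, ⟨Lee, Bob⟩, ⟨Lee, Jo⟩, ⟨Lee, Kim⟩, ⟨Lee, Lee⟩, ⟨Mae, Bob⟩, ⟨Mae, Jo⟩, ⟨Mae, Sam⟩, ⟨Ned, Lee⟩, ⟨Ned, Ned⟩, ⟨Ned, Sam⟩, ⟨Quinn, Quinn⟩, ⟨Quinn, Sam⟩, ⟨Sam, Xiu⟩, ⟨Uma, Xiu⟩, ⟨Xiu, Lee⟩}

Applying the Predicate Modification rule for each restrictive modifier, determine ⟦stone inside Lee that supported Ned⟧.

{Kim}

⟦inside Lee⟧ = {x : ⟨x, Lee⟩ ∈ ⟦inside⟧} = {Ivy, Kim, Lee, Ned, Xiu}
⟦that supported Ned⟧ = {x : ⟨x, Ned⟩ ∈ ⟦supported⟧} = {Kim, Mae, Quinn, Xiu}
⟦stone⟧ = {Bob, Ivy, Kim, Mae, Sam, Uma}
… ∩ ⟦inside Lee⟧ = {Bob, Ivy, Kim, Mae, Sam, Uma} ∩ {Ivy, Kim, Lee, Ned, Xiu} = {Ivy, Kim}
… ∩ ⟦that supported Ned⟧ = {Ivy, Kim} ∩ {Kim, Mae, Quinn, Xiu} = {Kim}
So ⟦stone inside Lee that supported Ned⟧ = {Kim}.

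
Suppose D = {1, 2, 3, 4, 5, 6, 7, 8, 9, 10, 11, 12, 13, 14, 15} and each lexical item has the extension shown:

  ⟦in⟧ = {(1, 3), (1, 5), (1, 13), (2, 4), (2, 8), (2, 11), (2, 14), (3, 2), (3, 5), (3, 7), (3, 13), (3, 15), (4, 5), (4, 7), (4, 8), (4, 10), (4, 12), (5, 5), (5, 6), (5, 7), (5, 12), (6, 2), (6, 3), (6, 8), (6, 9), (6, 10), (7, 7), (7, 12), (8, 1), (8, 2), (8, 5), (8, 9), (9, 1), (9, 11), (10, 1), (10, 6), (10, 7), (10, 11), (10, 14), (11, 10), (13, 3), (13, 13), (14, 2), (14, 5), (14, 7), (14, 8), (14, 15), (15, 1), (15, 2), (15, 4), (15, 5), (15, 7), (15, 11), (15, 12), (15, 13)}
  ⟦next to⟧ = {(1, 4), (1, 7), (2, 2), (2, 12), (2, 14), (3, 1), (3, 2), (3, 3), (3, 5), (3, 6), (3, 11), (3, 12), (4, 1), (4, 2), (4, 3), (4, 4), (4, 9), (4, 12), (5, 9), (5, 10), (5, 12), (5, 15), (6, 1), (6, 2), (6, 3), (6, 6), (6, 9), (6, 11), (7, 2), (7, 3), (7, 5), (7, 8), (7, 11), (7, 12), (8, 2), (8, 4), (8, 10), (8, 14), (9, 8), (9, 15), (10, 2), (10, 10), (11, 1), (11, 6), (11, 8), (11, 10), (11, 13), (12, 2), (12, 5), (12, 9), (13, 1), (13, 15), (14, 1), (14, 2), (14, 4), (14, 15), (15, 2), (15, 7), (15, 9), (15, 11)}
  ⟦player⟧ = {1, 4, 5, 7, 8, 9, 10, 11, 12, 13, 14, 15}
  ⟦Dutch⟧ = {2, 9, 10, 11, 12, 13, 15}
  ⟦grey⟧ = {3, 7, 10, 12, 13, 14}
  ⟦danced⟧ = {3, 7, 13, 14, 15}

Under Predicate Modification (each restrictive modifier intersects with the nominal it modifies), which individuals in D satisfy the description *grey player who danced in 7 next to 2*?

⟦who danced⟧ = ⟦danced⟧ = {3, 7, 13, 14, 15}
⟦in 7⟧ = {x : ⟨x, 7⟩ ∈ ⟦in⟧} = {3, 4, 5, 7, 10, 14, 15}
⟦next to 2⟧ = {x : ⟨x, 2⟩ ∈ ⟦next to⟧} = {2, 3, 4, 6, 7, 8, 10, 12, 14, 15}
⟦player⟧ = {1, 4, 5, 7, 8, 9, 10, 11, 12, 13, 14, 15}
… ∩ ⟦who danced⟧ = {1, 4, 5, 7, 8, 9, 10, 11, 12, 13, 14, 15} ∩ {3, 7, 13, 14, 15} = {7, 13, 14, 15}
… ∩ ⟦in 7⟧ = {7, 13, 14, 15} ∩ {3, 4, 5, 7, 10, 14, 15} = {7, 14, 15}
… ∩ ⟦next to 2⟧ = {7, 14, 15} ∩ {2, 3, 4, 6, 7, 8, 10, 12, 14, 15} = {7, 14, 15}
… ∩ ⟦grey⟧ = {7, 14, 15} ∩ {3, 7, 10, 12, 13, 14} = {7, 14}
So ⟦grey player who danced in 7 next to 2⟧ = {7, 14}.

{7, 14}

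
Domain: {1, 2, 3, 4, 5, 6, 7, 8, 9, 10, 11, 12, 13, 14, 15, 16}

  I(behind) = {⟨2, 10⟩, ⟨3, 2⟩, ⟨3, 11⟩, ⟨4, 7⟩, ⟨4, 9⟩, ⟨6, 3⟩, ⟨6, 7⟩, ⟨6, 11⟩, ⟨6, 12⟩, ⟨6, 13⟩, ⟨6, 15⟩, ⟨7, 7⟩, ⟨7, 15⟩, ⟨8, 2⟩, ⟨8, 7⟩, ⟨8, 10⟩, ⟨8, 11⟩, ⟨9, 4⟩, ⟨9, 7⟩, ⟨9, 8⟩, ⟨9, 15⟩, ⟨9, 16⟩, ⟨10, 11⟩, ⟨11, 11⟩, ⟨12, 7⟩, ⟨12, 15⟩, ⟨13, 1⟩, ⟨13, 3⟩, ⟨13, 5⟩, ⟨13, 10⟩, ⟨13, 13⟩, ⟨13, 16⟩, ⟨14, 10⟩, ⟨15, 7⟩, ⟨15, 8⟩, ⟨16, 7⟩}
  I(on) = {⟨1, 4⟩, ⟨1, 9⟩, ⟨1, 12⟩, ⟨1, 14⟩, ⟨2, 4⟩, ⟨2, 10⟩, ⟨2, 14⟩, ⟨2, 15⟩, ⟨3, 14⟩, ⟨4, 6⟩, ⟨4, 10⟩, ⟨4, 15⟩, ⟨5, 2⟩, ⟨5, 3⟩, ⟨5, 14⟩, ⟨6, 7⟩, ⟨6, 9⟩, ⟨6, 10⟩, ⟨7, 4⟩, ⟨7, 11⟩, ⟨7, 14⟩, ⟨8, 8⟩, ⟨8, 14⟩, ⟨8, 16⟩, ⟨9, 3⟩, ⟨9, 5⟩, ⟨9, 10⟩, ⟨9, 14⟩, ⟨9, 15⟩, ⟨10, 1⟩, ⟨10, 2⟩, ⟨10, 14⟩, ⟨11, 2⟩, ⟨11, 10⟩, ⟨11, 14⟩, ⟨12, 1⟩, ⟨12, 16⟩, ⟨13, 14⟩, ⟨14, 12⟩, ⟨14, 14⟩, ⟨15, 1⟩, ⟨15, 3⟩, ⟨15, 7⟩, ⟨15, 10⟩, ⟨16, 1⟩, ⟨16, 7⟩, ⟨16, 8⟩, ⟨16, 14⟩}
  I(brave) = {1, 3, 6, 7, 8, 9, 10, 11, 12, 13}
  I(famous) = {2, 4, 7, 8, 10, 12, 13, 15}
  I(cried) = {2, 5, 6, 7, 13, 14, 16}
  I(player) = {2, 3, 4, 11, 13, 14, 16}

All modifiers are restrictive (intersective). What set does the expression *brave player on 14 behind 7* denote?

{ }

⟦on 14⟧ = {x : ⟨x, 14⟩ ∈ ⟦on⟧} = {1, 2, 3, 5, 7, 8, 9, 10, 11, 13, 14, 16}
⟦behind 7⟧ = {x : ⟨x, 7⟩ ∈ ⟦behind⟧} = {4, 6, 7, 8, 9, 12, 15, 16}
⟦player⟧ = {2, 3, 4, 11, 13, 14, 16}
… ∩ ⟦on 14⟧ = {2, 3, 4, 11, 13, 14, 16} ∩ {1, 2, 3, 5, 7, 8, 9, 10, 11, 13, 14, 16} = {2, 3, 11, 13, 14, 16}
… ∩ ⟦behind 7⟧ = {2, 3, 11, 13, 14, 16} ∩ {4, 6, 7, 8, 9, 12, 15, 16} = {16}
… ∩ ⟦brave⟧ = {16} ∩ {1, 3, 6, 7, 8, 9, 10, 11, 12, 13} = ∅
So ⟦brave player on 14 behind 7⟧ = { }.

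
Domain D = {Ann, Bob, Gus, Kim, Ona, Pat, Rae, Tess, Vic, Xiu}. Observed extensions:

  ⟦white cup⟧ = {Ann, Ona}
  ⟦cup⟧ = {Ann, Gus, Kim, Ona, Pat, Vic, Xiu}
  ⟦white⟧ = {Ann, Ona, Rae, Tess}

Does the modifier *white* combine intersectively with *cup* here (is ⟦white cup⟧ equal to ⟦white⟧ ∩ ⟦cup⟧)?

⟦white⟧ ∩ ⟦cup⟧ = {Ann, Ona, Rae, Tess} ∩ {Ann, Gus, Kim, Ona, Pat, Vic, Xiu} = {Ann, Ona}
Observed ⟦white cup⟧ = {Ann, Ona}.
These coincide, so the modifier is intersective here.

yes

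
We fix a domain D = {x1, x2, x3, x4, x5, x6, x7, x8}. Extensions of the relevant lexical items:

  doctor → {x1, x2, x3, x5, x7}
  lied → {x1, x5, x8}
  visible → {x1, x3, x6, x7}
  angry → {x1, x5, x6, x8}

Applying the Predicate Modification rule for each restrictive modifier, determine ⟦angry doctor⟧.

{x1, x5}

⟦doctor⟧ = {x1, x2, x3, x5, x7}
… ∩ ⟦angry⟧ = {x1, x2, x3, x5, x7} ∩ {x1, x5, x6, x8} = {x1, x5}
So ⟦angry doctor⟧ = {x1, x5}.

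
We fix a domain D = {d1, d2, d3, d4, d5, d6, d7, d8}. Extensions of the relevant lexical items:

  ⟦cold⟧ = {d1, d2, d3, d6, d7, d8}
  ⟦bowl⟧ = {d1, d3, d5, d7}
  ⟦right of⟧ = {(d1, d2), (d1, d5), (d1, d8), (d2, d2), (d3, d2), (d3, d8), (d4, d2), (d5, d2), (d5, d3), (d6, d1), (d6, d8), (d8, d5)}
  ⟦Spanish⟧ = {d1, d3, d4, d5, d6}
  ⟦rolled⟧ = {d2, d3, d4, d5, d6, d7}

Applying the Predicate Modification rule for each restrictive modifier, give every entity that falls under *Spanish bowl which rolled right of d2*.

{d3, d5}

⟦which rolled⟧ = ⟦rolled⟧ = {d2, d3, d4, d5, d6, d7}
⟦right of d2⟧ = {x : ⟨x, d2⟩ ∈ ⟦right of⟧} = {d1, d2, d3, d4, d5}
⟦bowl⟧ = {d1, d3, d5, d7}
… ∩ ⟦which rolled⟧ = {d1, d3, d5, d7} ∩ {d2, d3, d4, d5, d6, d7} = {d3, d5, d7}
… ∩ ⟦right of d2⟧ = {d3, d5, d7} ∩ {d1, d2, d3, d4, d5} = {d3, d5}
… ∩ ⟦Spanish⟧ = {d3, d5} ∩ {d1, d3, d4, d5, d6} = {d3, d5}
So ⟦Spanish bowl which rolled right of d2⟧ = {d3, d5}.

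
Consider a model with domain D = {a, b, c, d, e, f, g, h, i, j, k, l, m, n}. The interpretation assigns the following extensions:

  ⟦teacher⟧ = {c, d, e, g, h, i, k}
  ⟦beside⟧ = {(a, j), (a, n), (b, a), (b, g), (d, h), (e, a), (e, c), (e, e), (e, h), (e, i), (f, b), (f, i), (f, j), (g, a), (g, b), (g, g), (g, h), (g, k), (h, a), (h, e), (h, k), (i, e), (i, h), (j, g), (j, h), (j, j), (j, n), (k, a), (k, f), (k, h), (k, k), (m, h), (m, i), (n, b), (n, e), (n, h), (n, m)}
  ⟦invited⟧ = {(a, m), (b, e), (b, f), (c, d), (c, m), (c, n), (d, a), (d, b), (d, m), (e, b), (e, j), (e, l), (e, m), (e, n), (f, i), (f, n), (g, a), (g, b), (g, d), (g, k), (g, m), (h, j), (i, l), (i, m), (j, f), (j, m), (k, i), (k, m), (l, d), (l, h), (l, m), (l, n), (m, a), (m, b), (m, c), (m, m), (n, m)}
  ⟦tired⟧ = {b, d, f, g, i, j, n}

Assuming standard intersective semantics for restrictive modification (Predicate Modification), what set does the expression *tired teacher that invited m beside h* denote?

{d, g, i}

⟦that invited m⟧ = {x : ⟨x, m⟩ ∈ ⟦invited⟧} = {a, c, d, e, g, i, j, k, l, m, n}
⟦beside h⟧ = {x : ⟨x, h⟩ ∈ ⟦beside⟧} = {d, e, g, i, j, k, m, n}
⟦teacher⟧ = {c, d, e, g, h, i, k}
… ∩ ⟦that invited m⟧ = {c, d, e, g, h, i, k} ∩ {a, c, d, e, g, i, j, k, l, m, n} = {c, d, e, g, i, k}
… ∩ ⟦beside h⟧ = {c, d, e, g, i, k} ∩ {d, e, g, i, j, k, m, n} = {d, e, g, i, k}
… ∩ ⟦tired⟧ = {d, e, g, i, k} ∩ {b, d, f, g, i, j, n} = {d, g, i}
So ⟦tired teacher that invited m beside h⟧ = {d, g, i}.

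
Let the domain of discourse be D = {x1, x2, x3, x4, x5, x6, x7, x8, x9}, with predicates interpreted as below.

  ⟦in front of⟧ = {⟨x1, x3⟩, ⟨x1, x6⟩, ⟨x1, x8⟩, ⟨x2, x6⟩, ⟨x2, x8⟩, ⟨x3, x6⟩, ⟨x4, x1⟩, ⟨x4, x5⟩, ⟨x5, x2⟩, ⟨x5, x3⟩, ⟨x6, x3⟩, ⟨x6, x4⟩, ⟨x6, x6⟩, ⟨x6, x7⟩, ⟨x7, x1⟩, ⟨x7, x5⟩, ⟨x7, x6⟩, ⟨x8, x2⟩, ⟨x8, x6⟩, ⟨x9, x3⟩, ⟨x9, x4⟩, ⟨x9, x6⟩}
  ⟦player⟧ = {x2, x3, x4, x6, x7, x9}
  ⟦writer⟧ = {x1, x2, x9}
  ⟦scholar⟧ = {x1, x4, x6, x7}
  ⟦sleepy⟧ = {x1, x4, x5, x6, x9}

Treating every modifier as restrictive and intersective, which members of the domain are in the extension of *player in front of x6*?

⟦in front of x6⟧ = {x : ⟨x, x6⟩ ∈ ⟦in front of⟧} = {x1, x2, x3, x6, x7, x8, x9}
⟦player⟧ = {x2, x3, x4, x6, x7, x9}
… ∩ ⟦in front of x6⟧ = {x2, x3, x4, x6, x7, x9} ∩ {x1, x2, x3, x6, x7, x8, x9} = {x2, x3, x6, x7, x9}
So ⟦player in front of x6⟧ = {x2, x3, x6, x7, x9}.

{x2, x3, x6, x7, x9}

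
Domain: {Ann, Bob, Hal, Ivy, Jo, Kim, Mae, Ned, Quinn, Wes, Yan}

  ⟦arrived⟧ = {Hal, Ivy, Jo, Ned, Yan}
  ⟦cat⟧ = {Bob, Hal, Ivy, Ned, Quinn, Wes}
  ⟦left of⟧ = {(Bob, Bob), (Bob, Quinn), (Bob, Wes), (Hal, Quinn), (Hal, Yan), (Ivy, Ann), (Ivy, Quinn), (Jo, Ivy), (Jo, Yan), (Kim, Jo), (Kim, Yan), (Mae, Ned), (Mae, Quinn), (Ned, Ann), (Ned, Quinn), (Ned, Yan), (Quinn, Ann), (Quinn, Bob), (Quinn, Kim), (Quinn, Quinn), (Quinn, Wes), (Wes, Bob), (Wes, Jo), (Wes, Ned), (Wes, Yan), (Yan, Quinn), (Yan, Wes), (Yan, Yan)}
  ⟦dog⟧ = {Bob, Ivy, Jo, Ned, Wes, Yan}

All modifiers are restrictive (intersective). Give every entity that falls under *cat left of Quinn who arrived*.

⟦left of Quinn⟧ = {x : ⟨x, Quinn⟩ ∈ ⟦left of⟧} = {Bob, Hal, Ivy, Mae, Ned, Quinn, Yan}
⟦who arrived⟧ = ⟦arrived⟧ = {Hal, Ivy, Jo, Ned, Yan}
⟦cat⟧ = {Bob, Hal, Ivy, Ned, Quinn, Wes}
… ∩ ⟦left of Quinn⟧ = {Bob, Hal, Ivy, Ned, Quinn, Wes} ∩ {Bob, Hal, Ivy, Mae, Ned, Quinn, Yan} = {Bob, Hal, Ivy, Ned, Quinn}
… ∩ ⟦who arrived⟧ = {Bob, Hal, Ivy, Ned, Quinn} ∩ {Hal, Ivy, Jo, Ned, Yan} = {Hal, Ivy, Ned}
So ⟦cat left of Quinn who arrived⟧ = {Hal, Ivy, Ned}.

{Hal, Ivy, Ned}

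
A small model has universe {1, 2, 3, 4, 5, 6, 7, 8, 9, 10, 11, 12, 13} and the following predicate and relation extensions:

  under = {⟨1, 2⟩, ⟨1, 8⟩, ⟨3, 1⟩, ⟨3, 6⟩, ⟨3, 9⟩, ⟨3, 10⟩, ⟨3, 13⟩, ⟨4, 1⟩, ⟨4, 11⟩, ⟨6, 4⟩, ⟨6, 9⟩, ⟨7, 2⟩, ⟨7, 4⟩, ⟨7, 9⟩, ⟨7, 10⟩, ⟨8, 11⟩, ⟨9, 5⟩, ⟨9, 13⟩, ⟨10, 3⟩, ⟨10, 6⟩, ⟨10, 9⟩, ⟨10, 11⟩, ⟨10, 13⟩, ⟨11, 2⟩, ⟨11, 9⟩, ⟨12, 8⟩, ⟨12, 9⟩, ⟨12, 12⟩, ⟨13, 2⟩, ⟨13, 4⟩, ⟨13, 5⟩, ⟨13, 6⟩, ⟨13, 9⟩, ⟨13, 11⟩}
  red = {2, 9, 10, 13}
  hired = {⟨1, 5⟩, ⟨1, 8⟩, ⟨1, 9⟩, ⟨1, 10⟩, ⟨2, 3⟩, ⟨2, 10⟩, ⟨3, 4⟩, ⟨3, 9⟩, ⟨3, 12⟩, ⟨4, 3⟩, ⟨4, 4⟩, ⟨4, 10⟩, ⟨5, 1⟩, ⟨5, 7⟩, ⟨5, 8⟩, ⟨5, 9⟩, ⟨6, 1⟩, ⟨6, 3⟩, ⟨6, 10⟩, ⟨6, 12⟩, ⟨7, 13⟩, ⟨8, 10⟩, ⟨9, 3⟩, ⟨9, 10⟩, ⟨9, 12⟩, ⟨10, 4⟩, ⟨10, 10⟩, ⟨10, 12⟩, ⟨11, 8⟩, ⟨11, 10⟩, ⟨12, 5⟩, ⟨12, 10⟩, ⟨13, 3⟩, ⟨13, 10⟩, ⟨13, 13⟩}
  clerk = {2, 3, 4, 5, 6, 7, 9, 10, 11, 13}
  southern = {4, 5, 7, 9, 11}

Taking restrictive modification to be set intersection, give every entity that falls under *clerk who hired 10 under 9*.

{6, 10, 11, 13}

⟦who hired 10⟧ = {x : ⟨x, 10⟩ ∈ ⟦hired⟧} = {1, 2, 4, 6, 8, 9, 10, 11, 12, 13}
⟦under 9⟧ = {x : ⟨x, 9⟩ ∈ ⟦under⟧} = {3, 6, 7, 10, 11, 12, 13}
⟦clerk⟧ = {2, 3, 4, 5, 6, 7, 9, 10, 11, 13}
… ∩ ⟦who hired 10⟧ = {2, 3, 4, 5, 6, 7, 9, 10, 11, 13} ∩ {1, 2, 4, 6, 8, 9, 10, 11, 12, 13} = {2, 4, 6, 9, 10, 11, 13}
… ∩ ⟦under 9⟧ = {2, 4, 6, 9, 10, 11, 13} ∩ {3, 6, 7, 10, 11, 12, 13} = {6, 10, 11, 13}
So ⟦clerk who hired 10 under 9⟧ = {6, 10, 11, 13}.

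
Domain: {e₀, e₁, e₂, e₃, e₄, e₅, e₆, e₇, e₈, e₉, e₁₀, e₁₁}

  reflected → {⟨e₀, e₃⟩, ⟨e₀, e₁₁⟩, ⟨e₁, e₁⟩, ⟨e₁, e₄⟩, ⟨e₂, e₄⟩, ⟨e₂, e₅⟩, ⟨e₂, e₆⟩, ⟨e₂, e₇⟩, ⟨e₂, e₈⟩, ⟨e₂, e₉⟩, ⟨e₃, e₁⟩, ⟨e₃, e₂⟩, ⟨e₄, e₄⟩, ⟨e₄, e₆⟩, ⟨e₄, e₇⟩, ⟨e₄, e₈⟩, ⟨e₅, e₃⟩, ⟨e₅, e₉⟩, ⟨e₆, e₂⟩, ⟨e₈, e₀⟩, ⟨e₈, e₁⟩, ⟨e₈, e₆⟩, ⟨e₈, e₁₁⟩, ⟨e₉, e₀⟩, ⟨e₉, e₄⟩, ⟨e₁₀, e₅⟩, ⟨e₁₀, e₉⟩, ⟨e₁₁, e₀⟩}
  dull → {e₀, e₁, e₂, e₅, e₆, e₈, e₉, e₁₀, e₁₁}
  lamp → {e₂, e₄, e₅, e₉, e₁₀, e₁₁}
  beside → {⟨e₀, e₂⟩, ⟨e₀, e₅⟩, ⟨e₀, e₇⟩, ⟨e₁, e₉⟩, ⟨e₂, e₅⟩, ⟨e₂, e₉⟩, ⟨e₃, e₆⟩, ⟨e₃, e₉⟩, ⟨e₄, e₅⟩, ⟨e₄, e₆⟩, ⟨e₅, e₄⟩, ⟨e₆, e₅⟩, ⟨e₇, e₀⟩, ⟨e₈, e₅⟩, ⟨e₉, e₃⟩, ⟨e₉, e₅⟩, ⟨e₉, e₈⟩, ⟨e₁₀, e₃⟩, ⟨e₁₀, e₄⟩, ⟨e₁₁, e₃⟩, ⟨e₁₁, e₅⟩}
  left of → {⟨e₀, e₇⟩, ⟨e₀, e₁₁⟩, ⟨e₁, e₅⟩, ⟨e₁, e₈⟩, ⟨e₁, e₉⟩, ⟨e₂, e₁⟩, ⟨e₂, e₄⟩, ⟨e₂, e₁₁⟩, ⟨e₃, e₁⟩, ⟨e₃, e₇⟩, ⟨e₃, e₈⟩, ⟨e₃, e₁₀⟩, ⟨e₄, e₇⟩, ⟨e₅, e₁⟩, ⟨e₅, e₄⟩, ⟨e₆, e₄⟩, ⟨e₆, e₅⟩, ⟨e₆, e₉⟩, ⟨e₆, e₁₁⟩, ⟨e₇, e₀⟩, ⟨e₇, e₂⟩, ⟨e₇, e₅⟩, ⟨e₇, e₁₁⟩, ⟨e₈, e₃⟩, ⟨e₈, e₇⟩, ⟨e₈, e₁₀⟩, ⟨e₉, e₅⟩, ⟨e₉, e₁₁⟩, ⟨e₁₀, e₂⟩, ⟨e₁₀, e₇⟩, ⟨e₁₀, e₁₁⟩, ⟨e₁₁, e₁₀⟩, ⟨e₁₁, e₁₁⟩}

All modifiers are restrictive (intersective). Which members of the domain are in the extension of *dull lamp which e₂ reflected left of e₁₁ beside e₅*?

{e₉}

⟦which e₂ reflected⟧ = {x : ⟨e₂, x⟩ ∈ ⟦reflected⟧} = {e₄, e₅, e₆, e₇, e₈, e₉}
⟦left of e₁₁⟧ = {x : ⟨x, e₁₁⟩ ∈ ⟦left of⟧} = {e₀, e₂, e₆, e₇, e₉, e₁₀, e₁₁}
⟦beside e₅⟧ = {x : ⟨x, e₅⟩ ∈ ⟦beside⟧} = {e₀, e₂, e₄, e₆, e₈, e₉, e₁₁}
⟦lamp⟧ = {e₂, e₄, e₅, e₉, e₁₀, e₁₁}
… ∩ ⟦which e₂ reflected⟧ = {e₂, e₄, e₅, e₉, e₁₀, e₁₁} ∩ {e₄, e₅, e₆, e₇, e₈, e₉} = {e₄, e₅, e₉}
… ∩ ⟦left of e₁₁⟧ = {e₄, e₅, e₉} ∩ {e₀, e₂, e₆, e₇, e₉, e₁₀, e₁₁} = {e₉}
… ∩ ⟦beside e₅⟧ = {e₉} ∩ {e₀, e₂, e₄, e₆, e₈, e₉, e₁₁} = {e₉}
… ∩ ⟦dull⟧ = {e₉} ∩ {e₀, e₁, e₂, e₅, e₆, e₈, e₉, e₁₀, e₁₁} = {e₉}
So ⟦dull lamp which e₂ reflected left of e₁₁ beside e₅⟧ = {e₉}.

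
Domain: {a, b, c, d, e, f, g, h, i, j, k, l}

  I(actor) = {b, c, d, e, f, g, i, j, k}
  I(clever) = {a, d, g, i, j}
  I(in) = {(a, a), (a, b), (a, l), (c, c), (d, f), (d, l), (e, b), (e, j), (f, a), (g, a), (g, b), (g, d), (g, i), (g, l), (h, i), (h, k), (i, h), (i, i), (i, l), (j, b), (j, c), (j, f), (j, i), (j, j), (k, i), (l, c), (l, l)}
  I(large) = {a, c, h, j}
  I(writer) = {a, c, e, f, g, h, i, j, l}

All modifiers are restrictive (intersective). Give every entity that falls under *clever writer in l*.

{a, g, i}

⟦in l⟧ = {x : ⟨x, l⟩ ∈ ⟦in⟧} = {a, d, g, i, l}
⟦writer⟧ = {a, c, e, f, g, h, i, j, l}
… ∩ ⟦in l⟧ = {a, c, e, f, g, h, i, j, l} ∩ {a, d, g, i, l} = {a, g, i, l}
… ∩ ⟦clever⟧ = {a, g, i, l} ∩ {a, d, g, i, j} = {a, g, i}
So ⟦clever writer in l⟧ = {a, g, i}.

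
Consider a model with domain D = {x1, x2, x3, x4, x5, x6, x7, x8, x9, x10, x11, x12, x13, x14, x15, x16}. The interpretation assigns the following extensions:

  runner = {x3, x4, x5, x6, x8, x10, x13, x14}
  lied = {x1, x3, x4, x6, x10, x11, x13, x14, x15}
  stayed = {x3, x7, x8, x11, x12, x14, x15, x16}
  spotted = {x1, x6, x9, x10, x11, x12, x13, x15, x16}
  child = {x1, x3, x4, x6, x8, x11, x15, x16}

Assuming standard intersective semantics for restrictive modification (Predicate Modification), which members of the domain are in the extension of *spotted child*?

⟦child⟧ = {x1, x3, x4, x6, x8, x11, x15, x16}
… ∩ ⟦spotted⟧ = {x1, x3, x4, x6, x8, x11, x15, x16} ∩ {x1, x6, x9, x10, x11, x12, x13, x15, x16} = {x1, x6, x11, x15, x16}
So ⟦spotted child⟧ = {x1, x6, x11, x15, x16}.

{x1, x6, x11, x15, x16}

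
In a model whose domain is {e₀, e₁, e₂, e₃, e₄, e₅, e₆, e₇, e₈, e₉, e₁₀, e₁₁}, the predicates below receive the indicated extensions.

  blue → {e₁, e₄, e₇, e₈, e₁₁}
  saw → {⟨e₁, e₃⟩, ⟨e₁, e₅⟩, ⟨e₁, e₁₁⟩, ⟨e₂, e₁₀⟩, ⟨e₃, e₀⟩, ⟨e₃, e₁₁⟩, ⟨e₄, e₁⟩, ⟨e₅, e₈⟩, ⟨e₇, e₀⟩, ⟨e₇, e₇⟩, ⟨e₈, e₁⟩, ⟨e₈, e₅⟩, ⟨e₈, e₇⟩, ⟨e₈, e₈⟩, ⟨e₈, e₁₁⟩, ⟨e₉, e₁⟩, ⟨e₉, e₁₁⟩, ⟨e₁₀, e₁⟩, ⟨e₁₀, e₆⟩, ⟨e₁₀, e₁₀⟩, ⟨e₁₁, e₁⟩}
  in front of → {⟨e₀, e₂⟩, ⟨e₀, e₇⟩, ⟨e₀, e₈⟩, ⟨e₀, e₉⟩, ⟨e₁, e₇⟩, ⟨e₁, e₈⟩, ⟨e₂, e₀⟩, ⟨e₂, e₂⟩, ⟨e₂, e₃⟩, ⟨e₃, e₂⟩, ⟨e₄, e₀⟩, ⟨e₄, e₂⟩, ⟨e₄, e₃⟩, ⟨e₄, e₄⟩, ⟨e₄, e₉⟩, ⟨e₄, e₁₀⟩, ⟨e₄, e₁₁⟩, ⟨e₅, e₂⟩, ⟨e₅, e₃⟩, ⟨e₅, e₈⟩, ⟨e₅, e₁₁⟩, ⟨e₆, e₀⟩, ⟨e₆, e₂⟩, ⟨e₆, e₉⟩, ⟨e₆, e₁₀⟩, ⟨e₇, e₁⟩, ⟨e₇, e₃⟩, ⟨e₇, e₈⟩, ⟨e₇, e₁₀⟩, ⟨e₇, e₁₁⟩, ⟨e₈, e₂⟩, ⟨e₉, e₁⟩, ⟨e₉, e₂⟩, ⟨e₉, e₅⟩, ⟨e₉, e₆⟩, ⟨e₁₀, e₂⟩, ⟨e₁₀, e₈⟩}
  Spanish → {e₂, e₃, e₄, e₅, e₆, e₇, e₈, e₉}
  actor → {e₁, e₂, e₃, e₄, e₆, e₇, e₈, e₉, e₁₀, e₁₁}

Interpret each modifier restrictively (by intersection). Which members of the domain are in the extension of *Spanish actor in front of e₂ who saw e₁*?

⟦in front of e₂⟧ = {x : ⟨x, e₂⟩ ∈ ⟦in front of⟧} = {e₀, e₂, e₃, e₄, e₅, e₆, e₈, e₉, e₁₀}
⟦who saw e₁⟧ = {x : ⟨x, e₁⟩ ∈ ⟦saw⟧} = {e₄, e₈, e₉, e₁₀, e₁₁}
⟦actor⟧ = {e₁, e₂, e₃, e₄, e₆, e₇, e₈, e₉, e₁₀, e₁₁}
… ∩ ⟦in front of e₂⟧ = {e₁, e₂, e₃, e₄, e₆, e₇, e₈, e₉, e₁₀, e₁₁} ∩ {e₀, e₂, e₃, e₄, e₅, e₆, e₈, e₉, e₁₀} = {e₂, e₃, e₄, e₆, e₈, e₉, e₁₀}
… ∩ ⟦who saw e₁⟧ = {e₂, e₃, e₄, e₆, e₈, e₉, e₁₀} ∩ {e₄, e₈, e₉, e₁₀, e₁₁} = {e₄, e₈, e₉, e₁₀}
… ∩ ⟦Spanish⟧ = {e₄, e₈, e₉, e₁₀} ∩ {e₂, e₃, e₄, e₅, e₆, e₇, e₈, e₉} = {e₄, e₈, e₉}
So ⟦Spanish actor in front of e₂ who saw e₁⟧ = {e₄, e₈, e₉}.

{e₄, e₈, e₉}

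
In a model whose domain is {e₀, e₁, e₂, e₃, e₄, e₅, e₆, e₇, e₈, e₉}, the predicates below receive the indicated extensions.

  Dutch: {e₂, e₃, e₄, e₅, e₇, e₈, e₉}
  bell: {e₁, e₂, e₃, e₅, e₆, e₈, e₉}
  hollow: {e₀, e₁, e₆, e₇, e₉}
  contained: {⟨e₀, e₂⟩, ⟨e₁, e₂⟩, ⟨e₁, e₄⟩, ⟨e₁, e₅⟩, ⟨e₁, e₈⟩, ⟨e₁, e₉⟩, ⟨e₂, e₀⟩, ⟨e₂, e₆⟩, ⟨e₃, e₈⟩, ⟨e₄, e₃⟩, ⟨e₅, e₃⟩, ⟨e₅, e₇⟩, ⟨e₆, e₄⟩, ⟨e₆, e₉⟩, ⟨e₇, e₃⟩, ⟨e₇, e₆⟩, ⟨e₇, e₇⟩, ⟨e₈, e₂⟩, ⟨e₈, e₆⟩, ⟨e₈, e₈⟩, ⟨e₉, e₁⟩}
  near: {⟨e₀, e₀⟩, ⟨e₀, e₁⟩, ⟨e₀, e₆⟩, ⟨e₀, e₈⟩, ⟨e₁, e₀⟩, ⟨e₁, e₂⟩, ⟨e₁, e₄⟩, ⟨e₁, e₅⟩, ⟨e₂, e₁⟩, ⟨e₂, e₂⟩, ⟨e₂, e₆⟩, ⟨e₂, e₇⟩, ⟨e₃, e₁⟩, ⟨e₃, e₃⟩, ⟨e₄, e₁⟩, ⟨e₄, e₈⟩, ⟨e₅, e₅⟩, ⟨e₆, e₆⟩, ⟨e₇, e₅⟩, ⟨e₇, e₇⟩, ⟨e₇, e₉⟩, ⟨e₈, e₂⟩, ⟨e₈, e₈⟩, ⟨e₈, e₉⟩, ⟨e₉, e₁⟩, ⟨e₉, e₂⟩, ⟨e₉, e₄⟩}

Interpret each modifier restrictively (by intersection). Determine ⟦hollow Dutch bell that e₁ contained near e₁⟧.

{e₉}

⟦that e₁ contained⟧ = {x : ⟨e₁, x⟩ ∈ ⟦contained⟧} = {e₂, e₄, e₅, e₈, e₉}
⟦near e₁⟧ = {x : ⟨x, e₁⟩ ∈ ⟦near⟧} = {e₀, e₂, e₃, e₄, e₉}
⟦bell⟧ = {e₁, e₂, e₃, e₅, e₆, e₈, e₉}
… ∩ ⟦that e₁ contained⟧ = {e₁, e₂, e₃, e₅, e₆, e₈, e₉} ∩ {e₂, e₄, e₅, e₈, e₉} = {e₂, e₅, e₈, e₉}
… ∩ ⟦near e₁⟧ = {e₂, e₅, e₈, e₉} ∩ {e₀, e₂, e₃, e₄, e₉} = {e₂, e₉}
… ∩ ⟦hollow⟧ = {e₂, e₉} ∩ {e₀, e₁, e₆, e₇, e₉} = {e₉}
… ∩ ⟦Dutch⟧ = {e₉} ∩ {e₂, e₃, e₄, e₅, e₇, e₈, e₉} = {e₉}
So ⟦hollow Dutch bell that e₁ contained near e₁⟧ = {e₉}.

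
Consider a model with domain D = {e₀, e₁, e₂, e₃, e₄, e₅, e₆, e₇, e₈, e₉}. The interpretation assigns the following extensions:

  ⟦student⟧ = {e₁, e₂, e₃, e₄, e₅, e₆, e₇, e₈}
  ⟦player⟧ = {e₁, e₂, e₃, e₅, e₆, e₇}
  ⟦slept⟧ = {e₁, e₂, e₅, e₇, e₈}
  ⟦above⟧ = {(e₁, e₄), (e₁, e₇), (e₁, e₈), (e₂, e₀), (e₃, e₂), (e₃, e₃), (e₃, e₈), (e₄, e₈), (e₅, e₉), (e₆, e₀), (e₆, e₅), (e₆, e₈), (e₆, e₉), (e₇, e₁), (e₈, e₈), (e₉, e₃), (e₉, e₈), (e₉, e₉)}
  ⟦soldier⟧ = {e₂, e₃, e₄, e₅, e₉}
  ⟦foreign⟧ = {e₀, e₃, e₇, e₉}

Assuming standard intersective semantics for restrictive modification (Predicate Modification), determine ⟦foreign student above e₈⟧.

{e₃}

⟦above e₈⟧ = {x : ⟨x, e₈⟩ ∈ ⟦above⟧} = {e₁, e₃, e₄, e₆, e₈, e₉}
⟦student⟧ = {e₁, e₂, e₃, e₄, e₅, e₆, e₇, e₈}
… ∩ ⟦above e₈⟧ = {e₁, e₂, e₃, e₄, e₅, e₆, e₇, e₈} ∩ {e₁, e₃, e₄, e₆, e₈, e₉} = {e₁, e₃, e₄, e₆, e₈}
… ∩ ⟦foreign⟧ = {e₁, e₃, e₄, e₆, e₈} ∩ {e₀, e₃, e₇, e₉} = {e₃}
So ⟦foreign student above e₈⟧ = {e₃}.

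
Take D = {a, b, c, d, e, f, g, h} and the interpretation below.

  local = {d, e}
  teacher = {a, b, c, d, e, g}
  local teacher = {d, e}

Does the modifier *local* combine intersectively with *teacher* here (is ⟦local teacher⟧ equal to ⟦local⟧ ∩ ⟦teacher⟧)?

yes

⟦local⟧ ∩ ⟦teacher⟧ = {d, e} ∩ {a, b, c, d, e, g} = {d, e}
Observed ⟦local teacher⟧ = {d, e}.
These coincide, so the modifier is intersective here.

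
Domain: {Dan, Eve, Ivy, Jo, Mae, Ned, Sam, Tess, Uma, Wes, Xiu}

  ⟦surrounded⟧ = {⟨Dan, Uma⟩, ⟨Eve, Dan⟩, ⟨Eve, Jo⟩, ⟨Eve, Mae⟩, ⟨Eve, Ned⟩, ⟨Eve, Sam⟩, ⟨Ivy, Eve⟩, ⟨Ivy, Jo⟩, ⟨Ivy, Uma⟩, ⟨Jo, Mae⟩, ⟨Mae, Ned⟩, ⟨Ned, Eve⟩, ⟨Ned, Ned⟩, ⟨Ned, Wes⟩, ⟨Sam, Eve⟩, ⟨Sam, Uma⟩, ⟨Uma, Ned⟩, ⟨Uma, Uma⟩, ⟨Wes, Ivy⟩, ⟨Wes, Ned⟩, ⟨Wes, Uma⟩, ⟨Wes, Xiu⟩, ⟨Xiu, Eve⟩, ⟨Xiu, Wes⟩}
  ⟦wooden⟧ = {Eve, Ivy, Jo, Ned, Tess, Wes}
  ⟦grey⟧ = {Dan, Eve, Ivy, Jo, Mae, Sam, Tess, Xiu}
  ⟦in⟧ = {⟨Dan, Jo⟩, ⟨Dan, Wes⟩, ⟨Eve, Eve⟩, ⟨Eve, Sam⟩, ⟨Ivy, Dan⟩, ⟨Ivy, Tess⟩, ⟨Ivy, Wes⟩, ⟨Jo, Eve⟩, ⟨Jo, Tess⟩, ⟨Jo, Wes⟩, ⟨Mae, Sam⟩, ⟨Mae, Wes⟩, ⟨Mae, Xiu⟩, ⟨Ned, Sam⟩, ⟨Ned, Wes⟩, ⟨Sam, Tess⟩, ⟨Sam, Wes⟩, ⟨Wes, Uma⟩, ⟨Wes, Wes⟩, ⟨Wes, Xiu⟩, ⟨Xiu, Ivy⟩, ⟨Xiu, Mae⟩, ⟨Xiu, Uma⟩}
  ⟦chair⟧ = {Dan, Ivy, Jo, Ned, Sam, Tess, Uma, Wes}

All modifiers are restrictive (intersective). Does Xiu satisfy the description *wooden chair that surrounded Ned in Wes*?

⟦that surrounded Ned⟧ = {x : ⟨x, Ned⟩ ∈ ⟦surrounded⟧} = {Eve, Mae, Ned, Uma, Wes}
⟦in Wes⟧ = {x : ⟨x, Wes⟩ ∈ ⟦in⟧} = {Dan, Ivy, Jo, Mae, Ned, Sam, Wes}
⟦chair⟧ = {Dan, Ivy, Jo, Ned, Sam, Tess, Uma, Wes}
… ∩ ⟦that surrounded Ned⟧ = {Dan, Ivy, Jo, Ned, Sam, Tess, Uma, Wes} ∩ {Eve, Mae, Ned, Uma, Wes} = {Ned, Uma, Wes}
… ∩ ⟦in Wes⟧ = {Ned, Uma, Wes} ∩ {Dan, Ivy, Jo, Mae, Ned, Sam, Wes} = {Ned, Wes}
… ∩ ⟦wooden⟧ = {Ned, Wes} ∩ {Eve, Ivy, Jo, Ned, Tess, Wes} = {Ned, Wes}
⟦wooden chair that surrounded Ned in Wes⟧ = {Ned, Wes}; Xiu ∉ this set.

no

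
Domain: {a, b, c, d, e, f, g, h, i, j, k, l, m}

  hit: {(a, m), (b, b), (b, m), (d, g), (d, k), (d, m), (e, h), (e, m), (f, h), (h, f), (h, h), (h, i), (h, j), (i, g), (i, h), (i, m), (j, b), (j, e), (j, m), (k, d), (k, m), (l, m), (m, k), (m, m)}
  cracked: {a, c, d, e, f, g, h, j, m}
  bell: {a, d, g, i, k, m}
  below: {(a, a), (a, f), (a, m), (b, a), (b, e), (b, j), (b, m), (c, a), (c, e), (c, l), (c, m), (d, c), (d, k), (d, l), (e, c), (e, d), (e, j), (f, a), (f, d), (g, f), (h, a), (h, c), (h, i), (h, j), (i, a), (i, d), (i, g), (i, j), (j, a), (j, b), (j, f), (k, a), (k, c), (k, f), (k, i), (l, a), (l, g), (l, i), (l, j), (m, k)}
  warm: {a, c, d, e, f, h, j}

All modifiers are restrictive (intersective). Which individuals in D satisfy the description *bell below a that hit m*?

⟦below a⟧ = {x : ⟨x, a⟩ ∈ ⟦below⟧} = {a, b, c, f, h, i, j, k, l}
⟦that hit m⟧ = {x : ⟨x, m⟩ ∈ ⟦hit⟧} = {a, b, d, e, i, j, k, l, m}
⟦bell⟧ = {a, d, g, i, k, m}
… ∩ ⟦below a⟧ = {a, d, g, i, k, m} ∩ {a, b, c, f, h, i, j, k, l} = {a, i, k}
… ∩ ⟦that hit m⟧ = {a, i, k} ∩ {a, b, d, e, i, j, k, l, m} = {a, i, k}
So ⟦bell below a that hit m⟧ = {a, i, k}.

{a, i, k}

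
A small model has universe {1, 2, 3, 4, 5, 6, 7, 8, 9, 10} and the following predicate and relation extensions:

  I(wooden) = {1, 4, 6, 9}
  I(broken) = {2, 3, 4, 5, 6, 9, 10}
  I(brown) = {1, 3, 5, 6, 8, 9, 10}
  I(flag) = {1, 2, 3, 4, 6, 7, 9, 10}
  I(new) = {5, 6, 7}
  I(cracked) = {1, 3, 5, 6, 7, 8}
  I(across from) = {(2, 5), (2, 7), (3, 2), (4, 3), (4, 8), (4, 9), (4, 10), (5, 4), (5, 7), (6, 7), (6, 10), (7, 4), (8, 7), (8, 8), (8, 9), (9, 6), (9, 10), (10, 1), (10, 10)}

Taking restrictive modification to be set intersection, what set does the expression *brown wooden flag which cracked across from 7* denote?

⟦which cracked⟧ = ⟦cracked⟧ = {1, 3, 5, 6, 7, 8}
⟦across from 7⟧ = {x : ⟨x, 7⟩ ∈ ⟦across from⟧} = {2, 5, 6, 8}
⟦flag⟧ = {1, 2, 3, 4, 6, 7, 9, 10}
… ∩ ⟦which cracked⟧ = {1, 2, 3, 4, 6, 7, 9, 10} ∩ {1, 3, 5, 6, 7, 8} = {1, 3, 6, 7}
… ∩ ⟦across from 7⟧ = {1, 3, 6, 7} ∩ {2, 5, 6, 8} = {6}
… ∩ ⟦brown⟧ = {6} ∩ {1, 3, 5, 6, 8, 9, 10} = {6}
… ∩ ⟦wooden⟧ = {6} ∩ {1, 4, 6, 9} = {6}
So ⟦brown wooden flag which cracked across from 7⟧ = {6}.

{6}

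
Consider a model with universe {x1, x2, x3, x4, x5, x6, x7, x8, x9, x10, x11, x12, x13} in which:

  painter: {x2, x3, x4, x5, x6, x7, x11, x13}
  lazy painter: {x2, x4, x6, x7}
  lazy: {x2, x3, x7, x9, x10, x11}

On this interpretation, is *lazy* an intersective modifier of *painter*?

no

⟦lazy⟧ ∩ ⟦painter⟧ = {x2, x3, x7, x9, x10, x11} ∩ {x2, x3, x4, x5, x6, x7, x11, x13} = {x2, x3, x7, x11}
Observed ⟦lazy painter⟧ = {x2, x4, x6, x7}.
These differ, so the modifier is not intersective in this model.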